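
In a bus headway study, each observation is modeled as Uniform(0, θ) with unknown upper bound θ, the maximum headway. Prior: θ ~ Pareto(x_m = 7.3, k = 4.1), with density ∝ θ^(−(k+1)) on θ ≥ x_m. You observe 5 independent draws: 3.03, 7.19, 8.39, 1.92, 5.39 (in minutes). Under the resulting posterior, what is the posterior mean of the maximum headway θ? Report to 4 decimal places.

A Pareto(scale x_m, shape k) prior on the upper bound θ of Uniform(0, θ) is conjugate: posterior is Pareto(max(x_m, max xᵢ), k + n).
Sample maximum = 8.39; prior scale x_m = 7.3 → posterior scale = max = 8.39.
Posterior shape = 4.1 + 5 = 9.1.
E[θ|data] = k·x_m/(k−1) = 9.1·8.39/8.1 = 9.4258.

9.4258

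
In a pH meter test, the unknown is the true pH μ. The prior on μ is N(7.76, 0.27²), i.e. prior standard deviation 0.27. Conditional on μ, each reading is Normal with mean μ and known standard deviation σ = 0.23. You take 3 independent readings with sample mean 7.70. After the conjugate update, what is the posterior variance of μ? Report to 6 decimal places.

For Normal data with known variance σ², a Normal(μ₀, σ₀²) prior on μ is conjugate. Posterior precision = 1/σ₀² + n/σ²; posterior mean is the precision-weighted average of μ₀ and x̄.
σ₀² = 0.27² = 0.0729, σ² = 0.23² = 0.0529; σ² + n·σ₀² = 0.0529 + 3·0.0729 = 0.2716.
Posterior precision = 1/σ₀² + n/σ² = 1/0.0729 + 3/0.0529 = (σ² + n·σ₀²)/(σ₀²σ²) = 0.2716/(0.0729·0.0529); posterior variance σₙ² = σ₀²σ²/(σ² + n·σ₀²) = 0.0729·0.0529/0.2716 = 0.014199.

0.014199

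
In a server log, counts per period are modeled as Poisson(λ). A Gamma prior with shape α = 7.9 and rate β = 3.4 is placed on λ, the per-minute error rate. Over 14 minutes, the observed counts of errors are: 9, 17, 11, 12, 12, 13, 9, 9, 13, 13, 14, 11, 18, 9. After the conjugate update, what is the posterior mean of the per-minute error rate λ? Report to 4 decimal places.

10.2241

With a Gamma(shape α, rate β) prior, the Poisson likelihood is conjugate: the posterior is Gamma(α + ΣXᵢ, β + n).
Sum of counts S = 170 over n = 14 minutes.
Posterior: Gamma(α+S, β+n) = Gamma(7.9+170, 3.4+14) = Gamma(177.9, 17.4).
Posterior mean = α/β = 177.9/17.4 = 10.2241.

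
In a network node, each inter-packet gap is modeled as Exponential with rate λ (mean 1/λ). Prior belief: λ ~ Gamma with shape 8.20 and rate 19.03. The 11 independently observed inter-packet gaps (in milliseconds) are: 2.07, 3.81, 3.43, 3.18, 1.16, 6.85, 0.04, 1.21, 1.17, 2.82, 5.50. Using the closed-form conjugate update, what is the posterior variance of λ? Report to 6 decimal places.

With a Gamma(shape α, rate β) prior on the exponential rate λ, the posterior after n observations with total T = Σxᵢ is Gamma(α+n, β+T).
Sum of observations T = 31.24 milliseconds; n = 11.
Posterior: Gamma(8.20+11, 19.03+31.24) = Gamma(19.20, 50.27).
Var = α/β² = 0.007598.

0.007598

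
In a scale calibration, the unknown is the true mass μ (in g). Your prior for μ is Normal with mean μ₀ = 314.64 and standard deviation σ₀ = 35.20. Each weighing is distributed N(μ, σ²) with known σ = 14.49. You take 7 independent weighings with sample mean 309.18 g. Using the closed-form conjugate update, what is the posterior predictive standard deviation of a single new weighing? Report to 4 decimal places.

15.4676

For Normal data with known variance σ², a Normal(μ₀, σ₀²) prior on μ is conjugate. Posterior precision = 1/σ₀² + n/σ²; posterior mean is the precision-weighted average of μ₀ and x̄.
σ₀² = 35.20² = 1239.04, σ² = 14.49² = 209.9601; σ² + n·σ₀² = 209.9601 + 7·1239.04 = 8883.2401.
Posterior precision = 1/σ₀² + n/σ² = 1/1239.04 + 7/209.9601 = (σ² + n·σ₀²)/(σ₀²σ²) = 8883.2401/(1239.04·209.9601); posterior variance σₙ² = σ₀²σ²/(σ² + n·σ₀²) = 1239.04·209.9601/8883.2401 = 29.285369.
Predictive variance for one new observation = σₙ² + σ² = 1239.04·209.9601/8883.2401 + 209.9601 = σ²·(σ₀² + 8883.2401)/8883.2401 = 209.9601·10122.2801/8883.2401 = 239.245469; SD = √(209.9601·10122.2801/8883.2401) = 15.4676.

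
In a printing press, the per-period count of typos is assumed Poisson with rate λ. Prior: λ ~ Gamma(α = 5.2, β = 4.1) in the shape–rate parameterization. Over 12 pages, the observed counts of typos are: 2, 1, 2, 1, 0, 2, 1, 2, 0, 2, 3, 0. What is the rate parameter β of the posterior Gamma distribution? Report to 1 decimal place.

With a Gamma(shape α, rate β) prior, the Poisson likelihood is conjugate: the posterior is Gamma(α + ΣXᵢ, β + n).
Sum of counts S = 16 over n = 12 pages.
Posterior: Gamma(α+S, β+n) = Gamma(5.2+16, 4.1+12) = Gamma(21.2, 16.1).
Posterior β = 16.1.

16.1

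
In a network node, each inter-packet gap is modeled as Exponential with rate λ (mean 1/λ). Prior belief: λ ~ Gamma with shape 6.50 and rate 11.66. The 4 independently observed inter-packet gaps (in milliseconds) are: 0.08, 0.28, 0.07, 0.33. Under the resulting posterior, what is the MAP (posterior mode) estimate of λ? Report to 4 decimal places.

With a Gamma(shape α, rate β) prior on the exponential rate λ, the posterior after n observations with total T = Σxᵢ is Gamma(α+n, β+T).
Sum of observations T = 0.76 milliseconds; n = 4.
Posterior: Gamma(6.50+4, 11.66+0.76) = Gamma(10.50, 12.42).
Mode = (α−1)/β = 0.7649.

0.7649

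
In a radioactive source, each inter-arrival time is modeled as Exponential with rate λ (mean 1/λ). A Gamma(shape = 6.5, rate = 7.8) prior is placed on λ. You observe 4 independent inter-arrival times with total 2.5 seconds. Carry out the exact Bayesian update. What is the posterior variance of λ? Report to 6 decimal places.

With a Gamma(shape α, rate β) prior on the exponential rate λ, the posterior after n observations with total T = Σxᵢ is Gamma(α+n, β+T).
Posterior: Gamma(6.5+4, 7.8+2.5) = Gamma(10.5, 10.3).
Var = α/β² = 0.098973.

0.098973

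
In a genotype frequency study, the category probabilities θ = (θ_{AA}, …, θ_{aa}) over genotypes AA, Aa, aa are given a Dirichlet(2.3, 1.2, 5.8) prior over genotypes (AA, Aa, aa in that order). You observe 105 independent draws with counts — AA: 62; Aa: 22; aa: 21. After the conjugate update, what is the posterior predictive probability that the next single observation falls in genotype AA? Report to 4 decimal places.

0.5626

The Dirichlet prior is conjugate to the Multinomial likelihood: each posterior αⱼ = prior αⱼ + observed count nⱼ.
Posterior concentration: (64.3, 23.2, 26.8), total = 114.3.
P(next = AA | data) = α_{AA}/Σα = 0.5626.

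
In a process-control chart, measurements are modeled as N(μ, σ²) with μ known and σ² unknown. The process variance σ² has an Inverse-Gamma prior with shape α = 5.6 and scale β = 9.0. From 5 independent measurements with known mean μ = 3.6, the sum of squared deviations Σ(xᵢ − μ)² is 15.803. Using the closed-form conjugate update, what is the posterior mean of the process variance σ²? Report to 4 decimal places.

With known mean μ and an Inverse-Gamma(α, β) prior on σ², the Normal likelihood is conjugate: posterior is Inv-Gamma(α + n/2, β + Σ(xᵢ−μ)²/2).
Posterior: Inv-Gamma(5.6 + 5/2, 9.0 + 15.803/2) = Inv-Gamma(8.10, 16.9015).
E[σ²|data] = β/(α−1) = 16.9015/7.10 = 2.3805.

2.3805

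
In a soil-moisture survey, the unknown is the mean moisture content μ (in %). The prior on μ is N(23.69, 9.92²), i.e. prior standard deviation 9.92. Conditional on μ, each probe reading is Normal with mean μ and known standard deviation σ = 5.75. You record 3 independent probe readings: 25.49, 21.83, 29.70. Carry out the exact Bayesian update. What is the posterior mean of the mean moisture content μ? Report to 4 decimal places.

For Normal data with known variance σ², a Normal(μ₀, σ₀²) prior on μ is conjugate. Posterior precision = 1/σ₀² + n/σ²; posterior mean is the precision-weighted average of μ₀ and x̄.
Σxᵢ = 25.49 + 21.83 + 29.70 = 77.02, so n·x̄ = 77.02.
σ₀² = 9.92² = 98.4064, σ² = 5.75² = 33.0625; σ² + n·σ₀² = 33.0625 + 3·98.4064 = 328.2817.
Posterior mean = (μ₀/σ₀² + n·x̄/σ²)/(1/σ₀² + n/σ²) = (σ²·μ₀ + σ₀²·n·x̄)/(σ² + n·σ₀²) = (33.0625·23.69 + 98.4064·77.02)/328.2817 = 8362.511553/328.2817 = 25.4736.

25.4736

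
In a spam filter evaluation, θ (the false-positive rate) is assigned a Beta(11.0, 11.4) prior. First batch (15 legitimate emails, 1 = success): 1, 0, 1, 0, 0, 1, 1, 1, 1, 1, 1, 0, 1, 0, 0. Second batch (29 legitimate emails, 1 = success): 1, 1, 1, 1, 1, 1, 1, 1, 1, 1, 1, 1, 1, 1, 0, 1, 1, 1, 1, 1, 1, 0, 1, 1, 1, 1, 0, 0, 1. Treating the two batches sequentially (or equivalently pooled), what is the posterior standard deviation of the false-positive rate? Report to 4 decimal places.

The Beta prior is conjugate to a Binomial/Bernoulli likelihood; the update adds successes to α and failures to β.
After batch 1: Beta(11.0+9, 11.4+6) = Beta(20.0, 17.4).
After batch 2: Beta(20.0+25, 17.4+4) = Beta(45.0, 21.4).
Var = αβ/((α+β)²(α+β+1)) = 45.0·21.4/(66.4²·67.4) = 0.00324064; SD = √0.00324064 = 0.0569.

0.0569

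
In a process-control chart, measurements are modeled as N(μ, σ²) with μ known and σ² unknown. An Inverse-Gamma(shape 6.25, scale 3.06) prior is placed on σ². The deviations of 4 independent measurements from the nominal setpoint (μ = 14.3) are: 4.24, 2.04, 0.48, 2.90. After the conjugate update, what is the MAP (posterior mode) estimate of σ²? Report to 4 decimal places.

1.9946

With known mean μ and an Inverse-Gamma(α, β) prior on σ², the Normal likelihood is conjugate: posterior is Inv-Gamma(α + n/2, β + Σ(xᵢ−μ)²/2).
Σ(xᵢ−μ)² = (4.24)² + (2.04)² + (0.48)² + (2.90)² = 30.7796.
Posterior: Inv-Gamma(6.25 + 4/2, 3.06 + 30.7796/2) = Inv-Gamma(8.25, 18.44980).
Mode = β/(α+1) = 18.44980/9.25 = 1.9946.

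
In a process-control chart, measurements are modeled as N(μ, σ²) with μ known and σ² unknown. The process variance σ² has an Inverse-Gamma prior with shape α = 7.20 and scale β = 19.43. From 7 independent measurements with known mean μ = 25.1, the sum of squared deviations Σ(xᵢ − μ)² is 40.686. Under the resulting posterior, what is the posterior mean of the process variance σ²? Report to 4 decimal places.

With known mean μ and an Inverse-Gamma(α, β) prior on σ², the Normal likelihood is conjugate: posterior is Inv-Gamma(α + n/2, β + Σ(xᵢ−μ)²/2).
Posterior: Inv-Gamma(7.20 + 7/2, 19.43 + 40.686/2) = Inv-Gamma(10.70, 39.7730).
E[σ²|data] = β/(α−1) = 39.7730/9.70 = 4.1003.

4.1003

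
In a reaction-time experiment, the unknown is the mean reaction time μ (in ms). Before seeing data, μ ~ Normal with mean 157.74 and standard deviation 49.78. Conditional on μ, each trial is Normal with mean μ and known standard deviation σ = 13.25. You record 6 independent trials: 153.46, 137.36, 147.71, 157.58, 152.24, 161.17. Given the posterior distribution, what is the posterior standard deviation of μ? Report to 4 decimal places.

5.3776

For Normal data with known variance σ², a Normal(μ₀, σ₀²) prior on μ is conjugate. Posterior precision = 1/σ₀² + n/σ²; posterior mean is the precision-weighted average of μ₀ and x̄.
σ₀² = 49.78² = 2478.0484, σ² = 13.25² = 175.5625; σ² + n·σ₀² = 175.5625 + 6·2478.0484 = 15043.8529.
Posterior precision = 1/σ₀² + n/σ² = 1/2478.0484 + 6/175.5625 = (σ² + n·σ₀²)/(σ₀²σ²) = 15043.8529/(2478.0484·175.5625); posterior variance σₙ² = σ₀²σ²/(σ² + n·σ₀²) = 2478.0484·175.5625/15043.8529 = 28.918946.
Posterior SD = √σₙ² = √(2478.0484·175.5625/15043.8529) = 5.3776.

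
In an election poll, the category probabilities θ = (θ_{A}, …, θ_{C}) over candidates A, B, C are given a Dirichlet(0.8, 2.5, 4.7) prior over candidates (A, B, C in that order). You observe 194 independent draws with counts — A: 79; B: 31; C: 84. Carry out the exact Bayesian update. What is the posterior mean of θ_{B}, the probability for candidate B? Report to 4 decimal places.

0.1658

The Dirichlet prior is conjugate to the Multinomial likelihood: each posterior αⱼ = prior αⱼ + observed count nⱼ.
Posterior concentration: (79.8, 33.5, 88.7), total = 202.0.
E[θ_{B}|data] = α_{B}/Σα = 33.5/202.0 = 0.1658.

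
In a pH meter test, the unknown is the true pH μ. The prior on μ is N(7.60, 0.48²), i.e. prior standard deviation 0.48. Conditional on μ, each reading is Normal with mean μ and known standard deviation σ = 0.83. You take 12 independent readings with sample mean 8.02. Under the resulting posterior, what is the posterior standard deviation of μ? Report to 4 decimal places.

For Normal data with known variance σ², a Normal(μ₀, σ₀²) prior on μ is conjugate. Posterior precision = 1/σ₀² + n/σ²; posterior mean is the precision-weighted average of μ₀ and x̄.
σ₀² = 0.48² = 0.2304, σ² = 0.83² = 0.6889; σ² + n·σ₀² = 0.6889 + 12·0.2304 = 3.4537.
Posterior precision = 1/σ₀² + n/σ² = 1/0.2304 + 12/0.6889 = (σ² + n·σ₀²)/(σ₀²σ²) = 3.4537/(0.2304·0.6889); posterior variance σₙ² = σ₀²σ²/(σ² + n·σ₀²) = 0.2304·0.6889/3.4537 = 0.045957.
Posterior SD = √σₙ² = √(0.2304·0.6889/3.4537) = 0.2144.

0.2144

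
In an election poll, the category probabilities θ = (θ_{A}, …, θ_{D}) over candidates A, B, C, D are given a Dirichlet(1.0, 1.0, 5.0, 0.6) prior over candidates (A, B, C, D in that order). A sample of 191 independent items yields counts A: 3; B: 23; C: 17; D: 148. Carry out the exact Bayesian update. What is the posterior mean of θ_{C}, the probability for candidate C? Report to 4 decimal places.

0.1108

The Dirichlet prior is conjugate to the Multinomial likelihood: each posterior αⱼ = prior αⱼ + observed count nⱼ.
Posterior concentration: (4.0, 24.0, 22.0, 148.6), total = 198.6.
E[θ_{C}|data] = α_{C}/Σα = 22.0/198.6 = 0.1108.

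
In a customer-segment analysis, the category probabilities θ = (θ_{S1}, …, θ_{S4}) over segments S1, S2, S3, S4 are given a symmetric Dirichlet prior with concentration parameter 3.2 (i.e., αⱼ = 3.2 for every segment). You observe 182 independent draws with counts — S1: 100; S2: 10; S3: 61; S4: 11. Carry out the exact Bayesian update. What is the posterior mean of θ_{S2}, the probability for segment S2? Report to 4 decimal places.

0.0678

The Dirichlet prior is conjugate to the Multinomial likelihood: each posterior αⱼ = prior αⱼ + observed count nⱼ.
Posterior concentration: (103.2, 13.2, 64.2, 14.2), total = 194.8.
E[θ_{S2}|data] = α_{S2}/Σα = 13.2/194.8 = 0.0678.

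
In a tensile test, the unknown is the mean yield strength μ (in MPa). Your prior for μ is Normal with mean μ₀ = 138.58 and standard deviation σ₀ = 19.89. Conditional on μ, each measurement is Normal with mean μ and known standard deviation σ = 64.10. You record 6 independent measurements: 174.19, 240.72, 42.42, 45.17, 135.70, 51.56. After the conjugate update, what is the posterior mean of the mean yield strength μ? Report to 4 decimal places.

129.9311

For Normal data with known variance σ², a Normal(μ₀, σ₀²) prior on μ is conjugate. Posterior precision = 1/σ₀² + n/σ²; posterior mean is the precision-weighted average of μ₀ and x̄.
Σxᵢ = 174.19 + 240.72 + 42.42 + 45.17 + 135.70 + 51.56 = 689.76, so n·x̄ = 689.76.
σ₀² = 19.89² = 395.6121, σ² = 64.10² = 4108.81; σ² + n·σ₀² = 4108.81 + 6·395.6121 = 6482.4826.
Posterior mean = (μ₀/σ₀² + n·x̄/σ²)/(1/σ₀² + n/σ²) = (σ²·μ₀ + σ₀²·n·x̄)/(σ² + n·σ₀²) = (4108.81·138.58 + 395.6121·689.76)/6482.4826 = 842276.291896/6482.4826 = 129.9311.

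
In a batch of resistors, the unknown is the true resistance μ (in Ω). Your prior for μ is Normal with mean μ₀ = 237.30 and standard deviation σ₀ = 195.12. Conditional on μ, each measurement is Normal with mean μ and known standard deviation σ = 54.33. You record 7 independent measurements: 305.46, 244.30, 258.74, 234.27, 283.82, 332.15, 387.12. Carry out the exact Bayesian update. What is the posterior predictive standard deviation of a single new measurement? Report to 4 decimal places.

58.0414

For Normal data with known variance σ², a Normal(μ₀, σ₀²) prior on μ is conjugate. Posterior precision = 1/σ₀² + n/σ²; posterior mean is the precision-weighted average of μ₀ and x̄.
σ₀² = 195.12² = 38071.8144, σ² = 54.33² = 2951.7489; σ² + n·σ₀² = 2951.7489 + 7·38071.8144 = 269454.4497.
Posterior precision = 1/σ₀² + n/σ² = 1/38071.8144 + 7/2951.7489 = (σ² + n·σ₀²)/(σ₀²σ²) = 269454.4497/(38071.8144·2951.7489); posterior variance σₙ² = σ₀²σ²/(σ² + n·σ₀²) = 38071.8144·2951.7489/269454.4497 = 417.059122.
Predictive variance for one new observation = σₙ² + σ² = 38071.8144·2951.7489/269454.4497 + 2951.7489 = σ²·(σ₀² + 269454.4497)/269454.4497 = 2951.7489·307526.2641/269454.4497 = 3368.808022; SD = √(2951.7489·307526.2641/269454.4497) = 58.0414.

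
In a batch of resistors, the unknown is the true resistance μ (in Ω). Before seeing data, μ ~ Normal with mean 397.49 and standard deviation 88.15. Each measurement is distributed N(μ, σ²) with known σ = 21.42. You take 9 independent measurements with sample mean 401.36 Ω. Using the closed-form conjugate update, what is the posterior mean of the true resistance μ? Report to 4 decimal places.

For Normal data with known variance σ², a Normal(μ₀, σ₀²) prior on μ is conjugate. Posterior precision = 1/σ₀² + n/σ²; posterior mean is the precision-weighted average of μ₀ and x̄.
n·x̄ = 9·401.36 = 3612.24.
σ₀² = 88.15² = 7770.4225, σ² = 21.42² = 458.8164; σ² + n·σ₀² = 458.8164 + 9·7770.4225 = 70392.6189.
Posterior mean = (μ₀/σ₀² + n·x̄/σ²)/(1/σ₀² + n/σ²) = (σ²·μ₀ + σ₀²·n·x̄)/(σ² + n·σ₀²) = (458.8164·397.49 + 7770.4225·3612.24)/70392.6189 = 28251005.902236/70392.6189 = 401.3348.

401.3348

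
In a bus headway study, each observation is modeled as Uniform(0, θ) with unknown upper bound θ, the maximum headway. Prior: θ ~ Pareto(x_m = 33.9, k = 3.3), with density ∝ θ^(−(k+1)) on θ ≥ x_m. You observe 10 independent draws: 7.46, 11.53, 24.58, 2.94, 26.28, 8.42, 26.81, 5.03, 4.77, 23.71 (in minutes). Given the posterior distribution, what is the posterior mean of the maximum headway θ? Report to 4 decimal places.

36.6561

A Pareto(scale x_m, shape k) prior on the upper bound θ of Uniform(0, θ) is conjugate: posterior is Pareto(max(x_m, max xᵢ), k + n).
Sample maximum = 26.81; prior scale x_m = 33.9 → posterior scale = max = 33.90.
Posterior shape = 3.3 + 10 = 13.3.
E[θ|data] = k·x_m/(k−1) = 13.3·33.90/12.3 = 36.6561.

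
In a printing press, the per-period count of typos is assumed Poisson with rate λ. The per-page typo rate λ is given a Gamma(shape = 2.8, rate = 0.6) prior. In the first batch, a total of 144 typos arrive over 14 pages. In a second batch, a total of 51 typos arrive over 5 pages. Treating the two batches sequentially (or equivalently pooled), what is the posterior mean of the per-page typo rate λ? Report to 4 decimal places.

With a Gamma(shape α, rate β) prior, the Poisson likelihood is conjugate: the posterior is Gamma(α + ΣXᵢ, β + n).
After batch 1: Gamma(α+S, β+n) = Gamma(2.8+144, 0.6+14) = Gamma(146.8, 14.6).
After batch 2: Gamma(α+S, β+n) = Gamma(146.8+51, 14.6+5) = Gamma(197.8, 19.6).
Posterior mean = α/β = 197.8/19.6 = 10.0918.

10.0918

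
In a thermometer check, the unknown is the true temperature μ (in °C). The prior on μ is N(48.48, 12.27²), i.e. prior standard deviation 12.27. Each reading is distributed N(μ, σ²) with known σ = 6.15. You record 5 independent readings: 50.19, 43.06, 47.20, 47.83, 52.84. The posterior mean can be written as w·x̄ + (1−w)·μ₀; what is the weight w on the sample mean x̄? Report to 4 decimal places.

For Normal data with known variance σ², a Normal(μ₀, σ₀²) prior on μ is conjugate. Posterior precision = 1/σ₀² + n/σ²; posterior mean is the precision-weighted average of μ₀ and x̄.
σ₀² = 12.27² = 150.5529, σ² = 6.15² = 37.8225. Prior precision 1/σ₀² = 1/150.5529; data precision n/σ² = 5/37.8225.
w = (n/σ²)/(1/σ₀² + n/σ²) = n·σ₀²/(σ² + n·σ₀²) = 5·150.5529/(37.8225 + 5·150.5529) = 752.7645/790.587 = 0.9522.

0.9522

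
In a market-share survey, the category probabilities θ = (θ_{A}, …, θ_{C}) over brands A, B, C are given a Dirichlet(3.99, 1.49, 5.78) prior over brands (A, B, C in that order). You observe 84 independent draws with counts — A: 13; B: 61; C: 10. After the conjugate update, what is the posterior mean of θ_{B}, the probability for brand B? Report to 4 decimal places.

0.6560

The Dirichlet prior is conjugate to the Multinomial likelihood: each posterior αⱼ = prior αⱼ + observed count nⱼ.
Posterior concentration: (16.99, 62.49, 15.78), total = 95.26.
E[θ_{B}|data] = α_{B}/Σα = 62.49/95.26 = 0.6560.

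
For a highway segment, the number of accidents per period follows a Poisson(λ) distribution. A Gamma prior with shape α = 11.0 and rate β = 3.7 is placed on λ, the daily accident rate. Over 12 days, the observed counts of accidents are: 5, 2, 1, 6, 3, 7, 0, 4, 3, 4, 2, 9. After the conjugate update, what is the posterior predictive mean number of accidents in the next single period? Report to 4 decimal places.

With a Gamma(shape α, rate β) prior, the Poisson likelihood is conjugate: the posterior is Gamma(α + ΣXᵢ, β + n).
Sum of counts S = 46 over n = 12 days.
Posterior: Gamma(α+S, β+n) = Gamma(11.0+46, 3.7+12) = Gamma(57.0, 15.7).
The predictive distribution for one future period is NegBinom with mean α/β = 3.6306.

3.6306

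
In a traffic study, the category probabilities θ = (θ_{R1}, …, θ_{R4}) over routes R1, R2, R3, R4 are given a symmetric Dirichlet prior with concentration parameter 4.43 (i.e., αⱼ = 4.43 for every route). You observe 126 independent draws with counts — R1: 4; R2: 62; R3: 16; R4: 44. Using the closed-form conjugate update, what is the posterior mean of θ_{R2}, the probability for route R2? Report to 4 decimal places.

The Dirichlet prior is conjugate to the Multinomial likelihood: each posterior αⱼ = prior αⱼ + observed count nⱼ.
Posterior concentration: (8.43, 66.43, 20.43, 48.43), total = 143.72.
E[θ_{R2}|data] = α_{R2}/Σα = 66.43/143.72 = 0.4622.

0.4622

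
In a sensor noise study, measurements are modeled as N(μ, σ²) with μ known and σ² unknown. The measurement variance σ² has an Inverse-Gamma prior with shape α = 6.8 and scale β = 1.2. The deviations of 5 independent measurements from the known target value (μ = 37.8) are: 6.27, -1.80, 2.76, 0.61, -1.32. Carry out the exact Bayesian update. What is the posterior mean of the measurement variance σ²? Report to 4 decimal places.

3.2943

With known mean μ and an Inverse-Gamma(α, β) prior on σ², the Normal likelihood is conjugate: posterior is Inv-Gamma(α + n/2, β + Σ(xᵢ−μ)²/2).
Σ(xᵢ−μ)² = (6.27)² + (-1.80)² + (2.76)² + (0.61)² + (-1.32)² = 52.2850.
Posterior: Inv-Gamma(6.8 + 5/2, 1.2 + 52.2850/2) = Inv-Gamma(9.30, 27.34250).
E[σ²|data] = β/(α−1) = 27.34250/8.30 = 3.2943.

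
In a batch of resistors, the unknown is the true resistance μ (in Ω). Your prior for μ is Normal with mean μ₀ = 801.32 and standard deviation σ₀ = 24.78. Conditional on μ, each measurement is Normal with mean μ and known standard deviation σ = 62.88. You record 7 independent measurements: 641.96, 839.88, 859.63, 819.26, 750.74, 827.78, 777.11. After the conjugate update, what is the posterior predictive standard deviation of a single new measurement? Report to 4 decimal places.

65.1775

For Normal data with known variance σ², a Normal(μ₀, σ₀²) prior on μ is conjugate. Posterior precision = 1/σ₀² + n/σ²; posterior mean is the precision-weighted average of μ₀ and x̄.
σ₀² = 24.78² = 614.0484, σ² = 62.88² = 3953.8944; σ² + n·σ₀² = 3953.8944 + 7·614.0484 = 8252.2332.
Posterior precision = 1/σ₀² + n/σ² = 1/614.0484 + 7/3953.8944 = (σ² + n·σ₀²)/(σ₀²σ²) = 8252.2332/(614.0484·3953.8944); posterior variance σₙ² = σ₀²σ²/(σ² + n·σ₀²) = 614.0484·3953.8944/8252.2332 = 294.209152.
Predictive variance for one new observation = σₙ² + σ² = 614.0484·3953.8944/8252.2332 + 3953.8944 = σ²·(σ₀² + 8252.2332)/8252.2332 = 3953.8944·8866.2816/8252.2332 = 4248.103552; SD = √(3953.8944·8866.2816/8252.2332) = 65.1775.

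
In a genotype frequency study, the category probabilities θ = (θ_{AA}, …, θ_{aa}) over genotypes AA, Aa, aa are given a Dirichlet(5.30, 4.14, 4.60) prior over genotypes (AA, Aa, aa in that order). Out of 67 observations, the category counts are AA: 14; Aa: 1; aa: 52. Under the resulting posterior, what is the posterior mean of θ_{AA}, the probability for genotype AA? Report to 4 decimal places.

0.2382

The Dirichlet prior is conjugate to the Multinomial likelihood: each posterior αⱼ = prior αⱼ + observed count nⱼ.
Posterior concentration: (19.30, 5.14, 56.60), total = 81.04.
E[θ_{AA}|data] = α_{AA}/Σα = 19.30/81.04 = 0.2382.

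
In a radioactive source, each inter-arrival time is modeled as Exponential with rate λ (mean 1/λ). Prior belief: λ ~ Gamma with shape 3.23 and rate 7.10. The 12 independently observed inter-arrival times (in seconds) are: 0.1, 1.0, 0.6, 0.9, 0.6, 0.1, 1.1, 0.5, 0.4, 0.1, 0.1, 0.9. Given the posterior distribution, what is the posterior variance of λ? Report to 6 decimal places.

0.083567

With a Gamma(shape α, rate β) prior on the exponential rate λ, the posterior after n observations with total T = Σxᵢ is Gamma(α+n, β+T).
Sum of observations T = 6.4 seconds; n = 12.
Posterior: Gamma(3.23+12, 7.10+6.4) = Gamma(15.23, 13.50).
Var = α/β² = 0.083567.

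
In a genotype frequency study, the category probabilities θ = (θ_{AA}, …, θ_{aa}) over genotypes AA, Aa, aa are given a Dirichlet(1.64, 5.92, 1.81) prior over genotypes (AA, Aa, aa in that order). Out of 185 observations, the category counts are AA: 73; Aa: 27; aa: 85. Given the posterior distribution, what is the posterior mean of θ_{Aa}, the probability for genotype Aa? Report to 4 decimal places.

The Dirichlet prior is conjugate to the Multinomial likelihood: each posterior αⱼ = prior αⱼ + observed count nⱼ.
Posterior concentration: (74.64, 32.92, 86.81), total = 194.37.
E[θ_{Aa}|data] = α_{Aa}/Σα = 32.92/194.37 = 0.1694.

0.1694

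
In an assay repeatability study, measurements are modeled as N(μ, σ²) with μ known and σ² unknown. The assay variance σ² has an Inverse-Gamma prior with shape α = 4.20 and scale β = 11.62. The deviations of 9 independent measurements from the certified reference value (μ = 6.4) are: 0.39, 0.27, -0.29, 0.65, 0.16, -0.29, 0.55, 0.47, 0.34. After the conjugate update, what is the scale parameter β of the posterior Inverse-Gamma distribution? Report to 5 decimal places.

12.36015

With known mean μ and an Inverse-Gamma(α, β) prior on σ², the Normal likelihood is conjugate: posterior is Inv-Gamma(α + n/2, β + Σ(xᵢ−μ)²/2).
Σ(xᵢ−μ)² = (0.39)² + (0.27)² + (-0.29)² + (0.65)² + (0.16)² + (-0.29)² + (0.55)² + (0.47)² + (0.34)² = 1.4803.
Posterior: Inv-Gamma(4.20 + 9/2, 11.62 + 1.4803/2) = Inv-Gamma(8.70, 12.36015).
Posterior β = 12.36015.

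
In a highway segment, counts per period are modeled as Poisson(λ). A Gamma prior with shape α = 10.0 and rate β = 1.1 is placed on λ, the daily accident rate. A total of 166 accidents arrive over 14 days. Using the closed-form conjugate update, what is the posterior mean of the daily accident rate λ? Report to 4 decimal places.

With a Gamma(shape α, rate β) prior, the Poisson likelihood is conjugate: the posterior is Gamma(α + ΣXᵢ, β + n).
Posterior: Gamma(α+S, β+n) = Gamma(10.0+166, 1.1+14) = Gamma(176.0, 15.1).
Posterior mean = α/β = 176.0/15.1 = 11.6556.

11.6556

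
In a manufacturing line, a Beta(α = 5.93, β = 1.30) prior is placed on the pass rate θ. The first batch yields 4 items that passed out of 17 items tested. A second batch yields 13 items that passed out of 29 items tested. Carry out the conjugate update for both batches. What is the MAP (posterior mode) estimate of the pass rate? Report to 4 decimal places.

0.4281

The Beta prior is conjugate to a Binomial/Bernoulli likelihood; the update adds successes to α and failures to β.
After batch 1: Beta(5.93+4, 1.30+13) = Beta(9.93, 14.30).
After batch 2: Beta(9.93+13, 14.30+16) = Beta(22.93, 30.30).
Mode of Beta(a,b) for a,b>1 is (a−1)/(a+b−2) = 21.93/51.23 = 0.4281.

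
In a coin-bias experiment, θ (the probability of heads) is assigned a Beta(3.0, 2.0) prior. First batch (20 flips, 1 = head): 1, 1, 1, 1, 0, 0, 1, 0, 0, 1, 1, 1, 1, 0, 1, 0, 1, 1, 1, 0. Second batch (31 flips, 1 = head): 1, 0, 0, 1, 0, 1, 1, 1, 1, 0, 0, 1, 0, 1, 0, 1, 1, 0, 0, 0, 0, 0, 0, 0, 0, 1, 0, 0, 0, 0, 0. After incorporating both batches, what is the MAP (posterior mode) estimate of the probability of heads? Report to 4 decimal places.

The Beta prior is conjugate to a Binomial/Bernoulli likelihood; the update adds successes to α and failures to β.
After batch 1: Beta(3.0+13, 2.0+7) = Beta(16.0, 9.0).
After batch 2: Beta(16.0+11, 9.0+20) = Beta(27.0, 29.0).
Mode of Beta(a,b) for a,b>1 is (a−1)/(a+b−2) = 26.0/54.0 = 0.4815.

0.4815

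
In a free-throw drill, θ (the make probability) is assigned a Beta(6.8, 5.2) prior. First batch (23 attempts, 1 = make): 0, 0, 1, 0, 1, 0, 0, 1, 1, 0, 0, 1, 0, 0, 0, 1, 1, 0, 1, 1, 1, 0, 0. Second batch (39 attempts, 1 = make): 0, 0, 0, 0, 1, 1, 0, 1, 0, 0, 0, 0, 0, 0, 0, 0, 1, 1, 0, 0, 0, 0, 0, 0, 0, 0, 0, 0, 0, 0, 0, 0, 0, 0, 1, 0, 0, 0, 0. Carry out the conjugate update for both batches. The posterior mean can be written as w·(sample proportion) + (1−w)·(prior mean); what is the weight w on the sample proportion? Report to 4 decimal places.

0.8378

The Beta prior is conjugate to a Binomial/Bernoulli likelihood; the update adds successes to α and failures to β.
Total number of attempts: n = 23 + 39 = 62.
Posterior mean = (α₀+k)/(α₀+β₀+n) = [n/(α₀+β₀+n)]·(k/n) + [(α₀+β₀)/(α₀+β₀+n)]·α₀/(α₀+β₀), so only n and the prior enter the weight.
The weight on the data is w = n/(α₀+β₀+n) = 62/(6.8+5.2+62) = 62/74.0 = 0.8378.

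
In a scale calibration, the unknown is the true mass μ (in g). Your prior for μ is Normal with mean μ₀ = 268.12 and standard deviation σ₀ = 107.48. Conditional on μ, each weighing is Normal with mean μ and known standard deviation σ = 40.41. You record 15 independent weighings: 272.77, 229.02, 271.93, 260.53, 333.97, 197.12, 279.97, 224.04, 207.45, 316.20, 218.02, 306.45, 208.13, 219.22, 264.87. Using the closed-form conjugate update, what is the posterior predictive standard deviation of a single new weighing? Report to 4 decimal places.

For Normal data with known variance σ², a Normal(μ₀, σ₀²) prior on μ is conjugate. Posterior precision = 1/σ₀² + n/σ²; posterior mean is the precision-weighted average of μ₀ and x̄.
σ₀² = 107.48² = 11551.9504, σ² = 40.41² = 1632.9681; σ² + n·σ₀² = 1632.9681 + 15·11551.9504 = 174912.2241.
Posterior precision = 1/σ₀² + n/σ² = 1/11551.9504 + 15/1632.9681 = (σ² + n·σ₀²)/(σ₀²σ²) = 174912.2241/(11551.9504·1632.9681); posterior variance σₙ² = σ₀²σ²/(σ² + n·σ₀²) = 11551.9504·1632.9681/174912.2241 = 107.848188.
Predictive variance for one new observation = σₙ² + σ² = 11551.9504·1632.9681/174912.2241 + 1632.9681 = σ²·(σ₀² + 174912.2241)/174912.2241 = 1632.9681·186464.1745/174912.2241 = 1740.816288; SD = √(1632.9681·186464.1745/174912.2241) = 41.7231.

41.7231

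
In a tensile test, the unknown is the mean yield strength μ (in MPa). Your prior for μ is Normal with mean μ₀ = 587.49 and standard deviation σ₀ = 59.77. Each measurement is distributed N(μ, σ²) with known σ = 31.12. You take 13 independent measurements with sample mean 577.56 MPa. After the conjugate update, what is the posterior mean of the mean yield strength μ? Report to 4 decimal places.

577.7628

For Normal data with known variance σ², a Normal(μ₀, σ₀²) prior on μ is conjugate. Posterior precision = 1/σ₀² + n/σ²; posterior mean is the precision-weighted average of μ₀ and x̄.
n·x̄ = 13·577.56 = 7508.28.
σ₀² = 59.77² = 3572.4529, σ² = 31.12² = 968.4544; σ² + n·σ₀² = 968.4544 + 13·3572.4529 = 47410.3421.
Posterior mean = (μ₀/σ₀² + n·x̄/σ²)/(1/σ₀² + n/σ²) = (σ²·μ₀ + σ₀²·n·x̄)/(σ² + n·σ₀²) = (968.4544·587.49 + 3572.4529·7508.28)/47410.3421 = 27391933.935468/47410.3421 = 577.7628.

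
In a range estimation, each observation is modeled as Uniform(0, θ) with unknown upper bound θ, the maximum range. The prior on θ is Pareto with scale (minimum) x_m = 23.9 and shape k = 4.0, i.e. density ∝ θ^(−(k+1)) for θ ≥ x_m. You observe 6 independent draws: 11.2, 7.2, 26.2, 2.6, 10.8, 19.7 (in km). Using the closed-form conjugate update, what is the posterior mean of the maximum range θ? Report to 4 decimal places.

A Pareto(scale x_m, shape k) prior on the upper bound θ of Uniform(0, θ) is conjugate: posterior is Pareto(max(x_m, max xᵢ), k + n).
Sample maximum = 26.2; prior scale x_m = 23.9 → posterior scale = max = 26.2.
Posterior shape = 4.0 + 6 = 10.0.
E[θ|data] = k·x_m/(k−1) = 10.0·26.2/9.0 = 29.1111.

29.1111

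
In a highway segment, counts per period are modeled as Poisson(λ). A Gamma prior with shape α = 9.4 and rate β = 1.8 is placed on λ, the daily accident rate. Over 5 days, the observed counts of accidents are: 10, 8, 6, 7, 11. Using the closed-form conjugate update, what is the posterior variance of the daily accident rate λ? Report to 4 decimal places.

With a Gamma(shape α, rate β) prior, the Poisson likelihood is conjugate: the posterior is Gamma(α + ΣXᵢ, β + n).
Sum of counts S = 42 over n = 5 days.
Posterior: Gamma(α+S, β+n) = Gamma(9.4+42, 1.8+5) = Gamma(51.4, 6.8).
Var = α/β² = 51.4/6.8² = 1.1116.

1.1116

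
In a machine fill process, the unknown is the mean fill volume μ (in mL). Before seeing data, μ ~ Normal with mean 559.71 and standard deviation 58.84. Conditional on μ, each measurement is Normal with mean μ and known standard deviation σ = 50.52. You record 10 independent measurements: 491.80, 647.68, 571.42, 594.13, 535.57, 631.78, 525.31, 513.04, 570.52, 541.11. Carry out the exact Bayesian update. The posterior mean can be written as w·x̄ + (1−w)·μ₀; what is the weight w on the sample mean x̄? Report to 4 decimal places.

For Normal data with known variance σ², a Normal(μ₀, σ₀²) prior on μ is conjugate. Posterior precision = 1/σ₀² + n/σ²; posterior mean is the precision-weighted average of μ₀ and x̄.
σ₀² = 58.84² = 3462.1456, σ² = 50.52² = 2552.2704. Prior precision 1/σ₀² = 1/3462.1456; data precision n/σ² = 10/2552.2704.
w = (n/σ²)/(1/σ₀² + n/σ²) = n·σ₀²/(σ² + n·σ₀²) = 10·3462.1456/(2552.2704 + 10·3462.1456) = 34621.456/37173.7264 = 0.9313.

0.9313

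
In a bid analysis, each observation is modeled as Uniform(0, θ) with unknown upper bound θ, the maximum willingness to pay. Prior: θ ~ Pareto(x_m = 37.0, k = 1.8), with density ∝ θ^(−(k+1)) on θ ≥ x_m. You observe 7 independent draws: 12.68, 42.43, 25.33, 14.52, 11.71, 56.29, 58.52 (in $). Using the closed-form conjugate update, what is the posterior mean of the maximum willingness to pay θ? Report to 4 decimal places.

66.0226

A Pareto(scale x_m, shape k) prior on the upper bound θ of Uniform(0, θ) is conjugate: posterior is Pareto(max(x_m, max xᵢ), k + n).
Sample maximum = 58.52; prior scale x_m = 37.0 → posterior scale = max = 58.52.
Posterior shape = 1.8 + 7 = 8.8.
E[θ|data] = k·x_m/(k−1) = 8.8·58.52/7.8 = 66.0226.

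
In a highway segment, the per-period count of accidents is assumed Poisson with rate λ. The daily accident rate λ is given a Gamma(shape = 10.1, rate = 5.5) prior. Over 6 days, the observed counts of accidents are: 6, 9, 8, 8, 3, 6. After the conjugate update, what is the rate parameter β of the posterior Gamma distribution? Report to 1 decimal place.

With a Gamma(shape α, rate β) prior, the Poisson likelihood is conjugate: the posterior is Gamma(α + ΣXᵢ, β + n).
Sum of counts S = 40 over n = 6 days.
Posterior: Gamma(α+S, β+n) = Gamma(10.1+40, 5.5+6) = Gamma(50.1, 11.5).
Posterior β = 11.5.

11.5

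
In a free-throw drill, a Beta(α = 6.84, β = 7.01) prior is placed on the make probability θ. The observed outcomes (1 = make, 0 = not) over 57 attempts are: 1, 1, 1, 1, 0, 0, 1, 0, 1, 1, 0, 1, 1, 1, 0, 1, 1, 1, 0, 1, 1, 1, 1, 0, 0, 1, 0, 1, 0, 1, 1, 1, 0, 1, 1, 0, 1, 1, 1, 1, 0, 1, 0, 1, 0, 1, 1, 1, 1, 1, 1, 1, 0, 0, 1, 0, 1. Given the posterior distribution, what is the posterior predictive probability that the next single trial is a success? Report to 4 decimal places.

The Beta prior is conjugate to a Binomial/Bernoulli likelihood; the update adds successes to α and failures to β.
Posterior: Beta(α+k, β+n−k) = Beta(6.84+39, 7.01+18) = Beta(45.84, 25.01).
For a single future Bernoulli trial, P(success | data) = α/(α+β) = 0.6470.

0.6470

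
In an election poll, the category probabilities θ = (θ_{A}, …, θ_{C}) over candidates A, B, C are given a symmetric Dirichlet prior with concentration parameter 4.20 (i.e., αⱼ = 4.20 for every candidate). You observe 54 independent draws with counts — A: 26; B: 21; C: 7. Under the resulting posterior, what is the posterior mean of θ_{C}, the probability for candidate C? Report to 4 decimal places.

The Dirichlet prior is conjugate to the Multinomial likelihood: each posterior αⱼ = prior αⱼ + observed count nⱼ.
Posterior concentration: (30.20, 25.20, 11.20), total = 66.60.
E[θ_{C}|data] = α_{C}/Σα = 11.20/66.60 = 0.1682.

0.1682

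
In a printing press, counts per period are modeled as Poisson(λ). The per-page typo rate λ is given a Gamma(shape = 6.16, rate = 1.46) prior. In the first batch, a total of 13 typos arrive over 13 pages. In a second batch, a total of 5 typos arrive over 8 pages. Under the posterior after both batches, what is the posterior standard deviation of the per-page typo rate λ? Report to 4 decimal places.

With a Gamma(shape α, rate β) prior, the Poisson likelihood is conjugate: the posterior is Gamma(α + ΣXᵢ, β + n).
After batch 1: Gamma(α+S, β+n) = Gamma(6.16+13, 1.46+13) = Gamma(19.16, 14.46).
After batch 2: Gamma(α+S, β+n) = Gamma(19.16+5, 14.46+8) = Gamma(24.16, 22.46).
SD = √α/β = √24.16/22.46 = 0.2188.

0.2188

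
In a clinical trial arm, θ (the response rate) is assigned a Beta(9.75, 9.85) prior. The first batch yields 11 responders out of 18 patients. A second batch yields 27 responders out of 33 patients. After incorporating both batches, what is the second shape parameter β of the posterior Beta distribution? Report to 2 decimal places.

The Beta prior is conjugate to a Binomial/Bernoulli likelihood; the update adds successes to α and failures to β.
After batch 1: Beta(9.75+11, 9.85+7) = Beta(20.75, 16.85).
After batch 2: Beta(20.75+27, 16.85+6) = Beta(47.75, 22.85).
Posterior β = 22.85.

22.85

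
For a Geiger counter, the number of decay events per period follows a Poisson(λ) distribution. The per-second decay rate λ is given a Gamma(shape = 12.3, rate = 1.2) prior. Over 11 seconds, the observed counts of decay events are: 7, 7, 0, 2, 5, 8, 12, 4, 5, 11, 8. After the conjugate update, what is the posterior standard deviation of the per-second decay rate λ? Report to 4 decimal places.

0.7391

With a Gamma(shape α, rate β) prior, the Poisson likelihood is conjugate: the posterior is Gamma(α + ΣXᵢ, β + n).
Sum of counts S = 69 over n = 11 seconds.
Posterior: Gamma(α+S, β+n) = Gamma(12.3+69, 1.2+11) = Gamma(81.3, 12.2).
SD = √α/β = √81.3/12.2 = 0.7391.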